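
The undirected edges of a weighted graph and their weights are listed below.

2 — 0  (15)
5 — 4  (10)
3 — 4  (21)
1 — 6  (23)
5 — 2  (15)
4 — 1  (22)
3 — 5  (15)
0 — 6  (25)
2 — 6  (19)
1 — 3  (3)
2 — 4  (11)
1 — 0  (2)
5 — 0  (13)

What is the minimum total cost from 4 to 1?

22

Shortest distances from 4:
4: 0
5: 10  (via 4)
2: 11  (via 4)
3: 21  (via 4)
1: 22  (via 4)
Shortest route: 4 → 1 = 22.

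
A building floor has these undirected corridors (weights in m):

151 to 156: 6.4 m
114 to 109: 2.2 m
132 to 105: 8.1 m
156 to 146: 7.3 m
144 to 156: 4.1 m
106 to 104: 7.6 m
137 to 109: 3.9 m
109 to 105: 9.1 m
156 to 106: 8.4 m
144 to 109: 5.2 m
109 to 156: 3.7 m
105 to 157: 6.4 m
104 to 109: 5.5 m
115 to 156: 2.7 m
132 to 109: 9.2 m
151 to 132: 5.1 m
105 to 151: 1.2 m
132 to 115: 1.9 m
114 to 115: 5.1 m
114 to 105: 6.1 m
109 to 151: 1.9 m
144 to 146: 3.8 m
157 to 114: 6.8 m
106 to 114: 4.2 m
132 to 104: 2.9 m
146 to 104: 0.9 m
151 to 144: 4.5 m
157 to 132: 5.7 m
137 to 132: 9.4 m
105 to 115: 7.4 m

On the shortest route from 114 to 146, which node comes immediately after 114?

Compare a few routes:
114–109–104–146: 2.2+5.5+0.9 = 8.6
114–115–132–104–146: 5.1+1.9+2.9+0.9 = 10.8
The minimum is 8.6 m via 114–109–104–146.
So from 114 the first move is to 109.

109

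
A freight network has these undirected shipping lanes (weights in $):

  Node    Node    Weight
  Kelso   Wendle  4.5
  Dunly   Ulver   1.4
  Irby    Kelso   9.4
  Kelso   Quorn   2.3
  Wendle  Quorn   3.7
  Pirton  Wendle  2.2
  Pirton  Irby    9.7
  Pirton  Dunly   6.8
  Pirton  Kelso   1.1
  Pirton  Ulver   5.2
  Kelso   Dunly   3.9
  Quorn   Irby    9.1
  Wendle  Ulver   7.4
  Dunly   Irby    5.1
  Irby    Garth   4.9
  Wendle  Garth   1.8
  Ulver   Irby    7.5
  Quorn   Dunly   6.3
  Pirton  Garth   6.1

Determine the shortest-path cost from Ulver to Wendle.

$7.4

Enumerating some paths:
Ulver - Wendle: 7.4 = 7.4
Ulver - Dunly - Kelso - Wendle: 1.4+3.9+4.5 = 9.8
Ulver - Dunly - Kelso - Pirton - Wendle: 1.4+3.9+1.1+2.2 = 8.6
The minimum is $7.4 via Ulver - Wendle.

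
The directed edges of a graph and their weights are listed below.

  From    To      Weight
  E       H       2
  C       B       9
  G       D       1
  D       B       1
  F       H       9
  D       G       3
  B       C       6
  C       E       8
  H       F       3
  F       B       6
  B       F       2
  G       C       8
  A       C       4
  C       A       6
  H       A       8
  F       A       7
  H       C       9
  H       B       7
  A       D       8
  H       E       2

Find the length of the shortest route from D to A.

Shortest distances from D:
D: 0
B: 1  (via D)
F: 3  (via B)
G: 3  (via D)
C: 7  (via B)
A: 10  (via F)
Shortest route: D–B–F–A = 10.

10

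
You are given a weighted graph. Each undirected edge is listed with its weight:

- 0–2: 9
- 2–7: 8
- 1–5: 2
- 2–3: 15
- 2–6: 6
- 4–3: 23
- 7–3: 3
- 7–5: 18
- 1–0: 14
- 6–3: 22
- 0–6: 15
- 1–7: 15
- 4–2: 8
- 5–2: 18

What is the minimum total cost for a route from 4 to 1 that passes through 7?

31

Best 4 to 7: 4–2–7 costing 16
Shortest 7→1: 7–1 = 15
Total via 7: 16 + 15 = 31.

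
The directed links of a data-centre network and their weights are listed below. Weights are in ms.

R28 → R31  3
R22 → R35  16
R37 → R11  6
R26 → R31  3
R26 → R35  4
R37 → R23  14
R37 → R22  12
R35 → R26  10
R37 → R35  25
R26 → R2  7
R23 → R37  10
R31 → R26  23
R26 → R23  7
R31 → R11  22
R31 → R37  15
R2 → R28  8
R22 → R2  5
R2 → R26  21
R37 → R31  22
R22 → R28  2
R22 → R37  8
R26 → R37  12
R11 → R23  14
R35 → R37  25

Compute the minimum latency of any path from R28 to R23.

32 ms

Running Dijkstra from R28:
R28: 0
R31: 3  (via R28)
R37: 18  (via R31)
R11: 24  (via R37)
R26: 26  (via R31)
R35: 30  (via R26)
R22: 30  (via R37)
R23: 32  (via R37)
Shortest route: R28 → R31 → R37 → R23 = 32 ms.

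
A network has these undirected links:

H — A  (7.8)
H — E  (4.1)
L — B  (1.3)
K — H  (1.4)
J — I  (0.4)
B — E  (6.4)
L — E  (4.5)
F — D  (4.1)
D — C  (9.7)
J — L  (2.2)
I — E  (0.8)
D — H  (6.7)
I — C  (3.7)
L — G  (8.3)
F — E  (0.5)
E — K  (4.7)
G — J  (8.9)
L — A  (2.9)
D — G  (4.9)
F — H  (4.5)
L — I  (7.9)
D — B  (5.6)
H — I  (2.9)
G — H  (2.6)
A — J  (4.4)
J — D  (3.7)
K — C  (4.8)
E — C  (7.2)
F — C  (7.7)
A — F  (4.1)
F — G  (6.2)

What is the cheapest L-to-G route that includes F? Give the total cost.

Best L to F: L–J–I–E–F costing 3.9
Best F to G: F–G costing 6.2
Total via F: 3.9 + 6.2 = 10.1.

10.1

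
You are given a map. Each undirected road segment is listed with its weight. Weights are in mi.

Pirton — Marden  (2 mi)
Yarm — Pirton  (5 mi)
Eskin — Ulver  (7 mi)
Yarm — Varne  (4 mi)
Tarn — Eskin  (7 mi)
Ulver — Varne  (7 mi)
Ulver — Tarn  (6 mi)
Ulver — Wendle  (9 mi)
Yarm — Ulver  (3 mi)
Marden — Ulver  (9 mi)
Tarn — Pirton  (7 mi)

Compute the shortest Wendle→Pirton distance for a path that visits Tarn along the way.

22 mi

Best Wendle to Tarn: Wendle → Ulver → Tarn costing 15
Shortest Tarn→Pirton: Tarn → Pirton = 7
Total via Tarn: 15 + 7 = 22 mi.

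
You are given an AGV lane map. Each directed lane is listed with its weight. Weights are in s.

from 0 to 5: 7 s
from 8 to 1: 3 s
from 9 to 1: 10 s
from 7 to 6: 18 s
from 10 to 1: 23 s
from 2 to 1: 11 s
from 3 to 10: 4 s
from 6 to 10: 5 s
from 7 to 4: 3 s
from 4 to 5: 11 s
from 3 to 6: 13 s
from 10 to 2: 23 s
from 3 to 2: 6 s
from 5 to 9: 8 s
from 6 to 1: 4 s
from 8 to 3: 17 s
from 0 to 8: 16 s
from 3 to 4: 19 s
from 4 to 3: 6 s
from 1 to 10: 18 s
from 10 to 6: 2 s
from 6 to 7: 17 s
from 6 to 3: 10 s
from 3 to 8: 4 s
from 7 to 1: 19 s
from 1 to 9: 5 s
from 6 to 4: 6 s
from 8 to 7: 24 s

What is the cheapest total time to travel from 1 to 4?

26 s

Enumerating some paths:
1–10–6–3–8–7–4: 18+2+10+4+24+3 = 61
1–10–6–3–4: 18+2+10+19 = 49
1–10–6–7–4: 18+2+17+3 = 40
1–10–6–4: 18+2+6 = 26
Cheapest is 1–10–6–4 at 26 s.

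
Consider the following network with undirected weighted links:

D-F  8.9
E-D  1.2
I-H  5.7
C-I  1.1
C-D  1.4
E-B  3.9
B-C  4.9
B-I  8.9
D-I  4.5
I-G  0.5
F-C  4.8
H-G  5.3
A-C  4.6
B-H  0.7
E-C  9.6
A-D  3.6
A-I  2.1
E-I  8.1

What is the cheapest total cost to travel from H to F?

10.4

Settle nodes by increasing distance from H:
H: 0
B: 0.7  (via H)
E: 4.6  (via B)
G: 5.3  (via H)
C: 5.6  (via B)
I: 5.7  (via H)
D: 5.8  (via E)
A: 7.8  (via I)
F: 10.4  (via C)
Shortest route: H–B–C–F = 10.4.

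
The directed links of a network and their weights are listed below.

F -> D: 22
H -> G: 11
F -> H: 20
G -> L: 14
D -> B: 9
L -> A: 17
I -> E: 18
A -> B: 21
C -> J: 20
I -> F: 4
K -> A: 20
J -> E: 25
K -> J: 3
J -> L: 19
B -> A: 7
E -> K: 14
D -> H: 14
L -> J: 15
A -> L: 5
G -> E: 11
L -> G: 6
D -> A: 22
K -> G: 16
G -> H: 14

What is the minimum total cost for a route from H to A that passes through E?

56

Best H to E: H–G–E costing 22
Shortest E→A: E–K–A = 34
Total via E: 22 + 34 = 56.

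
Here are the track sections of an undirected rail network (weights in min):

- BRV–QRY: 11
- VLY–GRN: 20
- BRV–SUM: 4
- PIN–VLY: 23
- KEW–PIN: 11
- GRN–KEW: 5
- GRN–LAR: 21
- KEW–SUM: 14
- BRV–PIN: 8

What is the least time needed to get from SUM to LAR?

40 min

Candidate routes:
SUM → KEW → GRN → LAR: 14+5+21 = 40
SUM → BRV → PIN → KEW → GRN → LAR: 4+8+11+5+21 = 49
Cheapest is SUM → KEW → GRN → LAR at 40 min.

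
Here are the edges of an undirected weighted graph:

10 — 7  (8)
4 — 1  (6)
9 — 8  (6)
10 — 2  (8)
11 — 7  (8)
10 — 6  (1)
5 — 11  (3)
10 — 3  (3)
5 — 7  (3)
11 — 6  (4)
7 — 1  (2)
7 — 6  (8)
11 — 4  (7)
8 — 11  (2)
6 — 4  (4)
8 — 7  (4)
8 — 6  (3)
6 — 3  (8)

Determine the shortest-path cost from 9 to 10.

Settle nodes by increasing distance from 9:
9: 0
8: 6  (via 9)
11: 8  (via 8)
6: 9  (via 8)
7: 10  (via 8)
10: 10  (via 6)
Shortest route: 9–8–6–10 = 10.

10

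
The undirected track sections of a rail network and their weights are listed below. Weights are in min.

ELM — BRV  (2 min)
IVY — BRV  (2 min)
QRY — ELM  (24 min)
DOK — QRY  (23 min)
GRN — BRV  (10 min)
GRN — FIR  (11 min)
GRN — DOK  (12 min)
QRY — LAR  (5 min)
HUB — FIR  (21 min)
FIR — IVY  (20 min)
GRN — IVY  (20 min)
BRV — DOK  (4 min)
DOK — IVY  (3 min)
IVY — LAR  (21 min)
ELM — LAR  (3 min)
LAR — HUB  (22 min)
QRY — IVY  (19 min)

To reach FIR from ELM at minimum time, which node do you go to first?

BRV

Enumerating some paths:
ELM–BRV–GRN–FIR: 2+10+11 = 23
ELM–BRV–DOK–IVY–FIR: 2+4+3+20 = 29
ELM–BRV–IVY–FIR: 2+2+20 = 24
Cheapest is ELM–BRV–GRN–FIR at 23 min.
So from ELM the first move is to BRV.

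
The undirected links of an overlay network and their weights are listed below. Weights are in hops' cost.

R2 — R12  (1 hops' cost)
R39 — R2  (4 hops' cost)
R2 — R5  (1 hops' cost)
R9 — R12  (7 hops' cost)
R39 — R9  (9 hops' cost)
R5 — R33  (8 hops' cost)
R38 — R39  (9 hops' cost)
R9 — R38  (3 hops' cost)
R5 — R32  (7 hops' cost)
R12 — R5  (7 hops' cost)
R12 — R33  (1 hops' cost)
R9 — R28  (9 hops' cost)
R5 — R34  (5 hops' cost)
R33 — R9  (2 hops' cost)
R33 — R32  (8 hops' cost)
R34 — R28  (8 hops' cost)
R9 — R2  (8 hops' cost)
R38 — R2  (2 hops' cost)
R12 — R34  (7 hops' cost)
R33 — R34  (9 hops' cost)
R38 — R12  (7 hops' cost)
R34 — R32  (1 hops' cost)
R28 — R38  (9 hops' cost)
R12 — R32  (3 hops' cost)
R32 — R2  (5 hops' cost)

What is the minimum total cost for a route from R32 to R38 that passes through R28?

18 hops' cost

Best R32 to R28: R32 → R34 → R28 costing 9
Best R28 to R38: R28 → R38 costing 9
Total via R28: 9 + 9 = 18 hops' cost.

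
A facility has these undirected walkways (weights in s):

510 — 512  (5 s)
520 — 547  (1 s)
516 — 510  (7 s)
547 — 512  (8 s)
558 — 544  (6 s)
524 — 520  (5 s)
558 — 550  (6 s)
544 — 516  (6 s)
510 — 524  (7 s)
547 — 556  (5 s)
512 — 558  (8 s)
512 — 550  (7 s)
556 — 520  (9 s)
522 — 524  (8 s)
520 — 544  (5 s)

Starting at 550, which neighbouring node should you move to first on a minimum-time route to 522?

Candidate routes:
550–512–547–520–524–522: 7+8+1+5+8 = 29
550–512–510–524–522: 7+5+7+8 = 27
Cheapest is 550–512–510–524–522 at 27 s.
So from 550 the first move is to 512.

512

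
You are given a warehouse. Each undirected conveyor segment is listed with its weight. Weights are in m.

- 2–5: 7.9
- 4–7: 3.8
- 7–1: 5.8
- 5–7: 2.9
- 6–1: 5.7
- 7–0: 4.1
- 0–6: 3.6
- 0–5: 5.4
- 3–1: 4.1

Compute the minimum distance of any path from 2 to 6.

16.9 m

Running Dijkstra from 2:
2: 0
5: 7.9  (via 2)
7: 10.8  (via 5)
0: 13.3  (via 5)
4: 14.6  (via 7)
1: 16.6  (via 7)
6: 16.9  (via 0)
Shortest route: 2–5–0–6 = 16.9 m.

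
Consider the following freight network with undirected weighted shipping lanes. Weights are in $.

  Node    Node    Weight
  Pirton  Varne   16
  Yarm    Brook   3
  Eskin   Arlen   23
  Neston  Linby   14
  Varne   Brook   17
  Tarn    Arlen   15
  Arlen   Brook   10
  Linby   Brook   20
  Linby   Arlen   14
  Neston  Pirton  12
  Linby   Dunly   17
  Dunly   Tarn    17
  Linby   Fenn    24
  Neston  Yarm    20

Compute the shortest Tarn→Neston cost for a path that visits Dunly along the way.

$48

Shortest Tarn→Dunly: Tarn–Dunly = 17
Best Dunly to Neston: Dunly–Linby–Neston costing 31
Total via Dunly: 17 + 31 = $48.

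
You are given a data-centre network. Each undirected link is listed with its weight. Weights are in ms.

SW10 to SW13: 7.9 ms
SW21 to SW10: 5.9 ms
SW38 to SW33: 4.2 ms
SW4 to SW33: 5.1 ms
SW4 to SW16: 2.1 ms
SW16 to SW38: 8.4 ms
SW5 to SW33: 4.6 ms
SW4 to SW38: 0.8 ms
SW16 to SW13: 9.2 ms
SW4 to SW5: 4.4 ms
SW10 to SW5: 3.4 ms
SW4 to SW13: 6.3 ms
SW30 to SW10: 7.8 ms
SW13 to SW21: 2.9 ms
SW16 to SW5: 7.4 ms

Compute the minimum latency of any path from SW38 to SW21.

Running Dijkstra from SW38:
SW38: 0
SW4: 0.8  (via SW38)
SW16: 2.9  (via SW4)
SW33: 4.2  (via SW38)
SW5: 5.2  (via SW4)
SW13: 7.1  (via SW4)
SW10: 8.6  (via SW5)
SW21: 10  (via SW13)
Shortest route: SW38 → SW4 → SW13 → SW21 = 10 ms.

10 ms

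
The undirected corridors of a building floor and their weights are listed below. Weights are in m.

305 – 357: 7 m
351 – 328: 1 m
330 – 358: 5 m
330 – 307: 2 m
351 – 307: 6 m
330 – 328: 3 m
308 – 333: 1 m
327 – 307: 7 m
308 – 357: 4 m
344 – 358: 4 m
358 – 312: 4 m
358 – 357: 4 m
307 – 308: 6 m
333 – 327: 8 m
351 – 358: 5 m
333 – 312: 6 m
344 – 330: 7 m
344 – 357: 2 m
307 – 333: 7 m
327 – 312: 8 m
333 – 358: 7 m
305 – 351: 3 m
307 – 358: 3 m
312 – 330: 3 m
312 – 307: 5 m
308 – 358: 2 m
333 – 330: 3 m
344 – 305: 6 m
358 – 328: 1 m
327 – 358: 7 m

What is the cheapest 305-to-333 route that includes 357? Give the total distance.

Shortest 305→357: 305 → 357 = 7
Shortest 357→333: 357 → 308 → 333 = 5
Total via 357: 7 + 5 = 12 m.

12 m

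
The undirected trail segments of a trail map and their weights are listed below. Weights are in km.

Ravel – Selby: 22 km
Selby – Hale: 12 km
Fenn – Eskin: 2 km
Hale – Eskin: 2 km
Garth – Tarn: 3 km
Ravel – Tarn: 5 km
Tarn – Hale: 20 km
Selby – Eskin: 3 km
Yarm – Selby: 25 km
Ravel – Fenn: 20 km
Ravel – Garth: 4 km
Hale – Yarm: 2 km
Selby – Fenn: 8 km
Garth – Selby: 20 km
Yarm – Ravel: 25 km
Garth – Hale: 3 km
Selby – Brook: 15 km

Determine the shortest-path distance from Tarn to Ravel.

5 km

Shortest distances from Tarn:
Tarn: 0
Garth: 3  (via Tarn)
Ravel: 5  (via Tarn)
Shortest route: Tarn → Ravel = 5 km.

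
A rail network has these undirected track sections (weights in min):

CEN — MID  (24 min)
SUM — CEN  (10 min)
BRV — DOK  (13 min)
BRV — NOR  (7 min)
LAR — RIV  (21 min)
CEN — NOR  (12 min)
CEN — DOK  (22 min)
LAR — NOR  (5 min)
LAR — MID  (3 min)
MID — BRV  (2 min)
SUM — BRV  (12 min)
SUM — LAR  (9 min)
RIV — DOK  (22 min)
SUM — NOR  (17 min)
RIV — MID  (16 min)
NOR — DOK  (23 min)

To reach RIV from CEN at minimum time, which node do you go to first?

Enumerating some paths:
CEN - NOR - LAR - MID - RIV: 12+5+3+16 = 36
CEN - NOR - LAR - RIV: 12+5+21 = 38
CEN - SUM - LAR - MID - RIV: 10+9+3+16 = 38
CEN - NOR - BRV - MID - RIV: 12+7+2+16 = 37
Cheapest is CEN - NOR - LAR - MID - RIV at 36 min.
So from CEN the first move is to NOR.

NOR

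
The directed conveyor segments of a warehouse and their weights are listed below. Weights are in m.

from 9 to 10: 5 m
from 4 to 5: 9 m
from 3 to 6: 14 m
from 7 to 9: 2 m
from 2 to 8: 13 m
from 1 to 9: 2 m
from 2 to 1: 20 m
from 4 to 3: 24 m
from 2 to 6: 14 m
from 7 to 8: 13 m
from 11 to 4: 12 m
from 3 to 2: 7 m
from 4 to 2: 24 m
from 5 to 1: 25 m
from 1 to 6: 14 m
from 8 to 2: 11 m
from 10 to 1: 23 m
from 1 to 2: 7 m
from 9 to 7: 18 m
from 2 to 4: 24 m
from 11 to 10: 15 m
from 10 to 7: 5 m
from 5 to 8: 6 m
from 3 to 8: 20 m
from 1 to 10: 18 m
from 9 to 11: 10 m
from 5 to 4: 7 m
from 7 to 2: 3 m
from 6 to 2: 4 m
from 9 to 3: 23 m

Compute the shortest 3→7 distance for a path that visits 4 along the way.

Best 3 to 4: 3–2–4 costing 31
Best 4 to 7: 4–5–1–9–10–7 costing 46
Total via 4: 31 + 46 = 77 m.

77 m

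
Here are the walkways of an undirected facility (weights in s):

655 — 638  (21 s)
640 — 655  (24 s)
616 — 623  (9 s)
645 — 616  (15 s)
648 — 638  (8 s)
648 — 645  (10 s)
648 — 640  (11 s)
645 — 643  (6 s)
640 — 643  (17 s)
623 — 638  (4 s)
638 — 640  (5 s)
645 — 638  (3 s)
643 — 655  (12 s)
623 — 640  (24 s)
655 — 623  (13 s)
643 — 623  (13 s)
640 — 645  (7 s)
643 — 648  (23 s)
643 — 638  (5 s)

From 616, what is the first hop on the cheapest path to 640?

Compare a few routes:
616 - 645 - 640: 15+7 = 22
616 - 623 - 638 - 640: 9+4+5 = 18
The minimum is 18 s via 616 - 623 - 638 - 640.
So from 616 the first move is to 623.

623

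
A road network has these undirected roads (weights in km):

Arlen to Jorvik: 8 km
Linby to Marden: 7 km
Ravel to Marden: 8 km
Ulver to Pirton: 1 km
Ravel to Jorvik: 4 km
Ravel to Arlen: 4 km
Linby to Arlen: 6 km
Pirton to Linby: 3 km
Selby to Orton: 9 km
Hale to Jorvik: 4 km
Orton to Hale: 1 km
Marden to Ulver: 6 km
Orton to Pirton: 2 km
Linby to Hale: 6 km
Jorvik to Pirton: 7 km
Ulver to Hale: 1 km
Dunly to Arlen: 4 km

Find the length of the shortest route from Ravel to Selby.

Candidate routes:
Ravel - Jorvik - Hale - Orton - Selby: 4+4+1+9 = 18
Ravel - Jorvik - Pirton - Orton - Selby: 4+7+2+9 = 22
Ravel - Jorvik - Hale - Ulver - Pirton - Orton - Selby: 4+4+1+1+2+9 = 21
Ravel - Jorvik - Pirton - Ulver - Hale - Orton - Selby: 4+7+1+1+1+9 = 23
The minimum is 18 km via Ravel - Jorvik - Hale - Orton - Selby.

18 km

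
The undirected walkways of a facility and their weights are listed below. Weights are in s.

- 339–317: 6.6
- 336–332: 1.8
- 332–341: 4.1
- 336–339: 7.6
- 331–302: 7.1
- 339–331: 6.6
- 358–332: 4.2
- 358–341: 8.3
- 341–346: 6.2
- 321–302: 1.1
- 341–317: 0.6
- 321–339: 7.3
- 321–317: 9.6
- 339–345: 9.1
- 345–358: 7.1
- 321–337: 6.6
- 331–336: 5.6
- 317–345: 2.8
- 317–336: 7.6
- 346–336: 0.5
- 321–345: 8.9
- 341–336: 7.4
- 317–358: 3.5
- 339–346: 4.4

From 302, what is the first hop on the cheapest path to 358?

321

Enumerating some paths:
302 → 321 → 317 → 358: 1.1+9.6+3.5 = 14.2
302 → 321 → 345 → 358: 1.1+8.9+7.1 = 17.1
302 → 321 → 345 → 317 → 358: 1.1+8.9+2.8+3.5 = 16.3
302 → 321 → 339 → 317 → 358: 1.1+7.3+6.6+3.5 = 18.5
Cheapest is 302 → 321 → 317 → 358 at 14.2 s.
So from 302 the first move is to 321.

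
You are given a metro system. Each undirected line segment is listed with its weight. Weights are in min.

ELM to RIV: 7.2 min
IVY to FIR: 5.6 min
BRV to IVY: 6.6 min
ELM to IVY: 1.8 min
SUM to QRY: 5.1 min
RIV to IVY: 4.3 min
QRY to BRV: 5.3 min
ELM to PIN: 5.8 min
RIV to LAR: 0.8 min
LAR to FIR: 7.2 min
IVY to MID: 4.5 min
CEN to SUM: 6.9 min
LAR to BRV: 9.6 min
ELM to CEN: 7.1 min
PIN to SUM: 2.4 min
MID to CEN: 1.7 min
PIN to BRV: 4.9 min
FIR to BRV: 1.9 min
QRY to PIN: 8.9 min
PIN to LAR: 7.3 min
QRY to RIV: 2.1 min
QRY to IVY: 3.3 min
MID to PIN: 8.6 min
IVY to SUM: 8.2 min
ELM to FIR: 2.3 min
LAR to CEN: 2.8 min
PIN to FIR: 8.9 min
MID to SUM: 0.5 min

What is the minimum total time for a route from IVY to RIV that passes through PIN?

Shortest IVY→PIN: IVY–MID–SUM–PIN = 7.4
Shortest PIN→RIV: PIN–LAR–RIV = 8.1
Total via PIN: 7.4 + 8.1 = 15.5 min.

15.5 min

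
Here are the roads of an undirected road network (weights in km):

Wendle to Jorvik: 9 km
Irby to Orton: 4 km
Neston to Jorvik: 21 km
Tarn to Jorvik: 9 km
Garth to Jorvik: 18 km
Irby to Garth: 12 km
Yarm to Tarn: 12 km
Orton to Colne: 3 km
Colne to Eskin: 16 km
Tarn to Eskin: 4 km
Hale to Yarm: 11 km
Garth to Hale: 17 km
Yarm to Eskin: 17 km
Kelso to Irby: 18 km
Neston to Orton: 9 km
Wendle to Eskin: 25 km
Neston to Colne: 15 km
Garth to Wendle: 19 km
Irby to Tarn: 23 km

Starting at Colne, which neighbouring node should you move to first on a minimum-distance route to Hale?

Enumerating some paths:
Colne → Orton → Irby → Garth → Hale: 3+4+12+17 = 36
Colne → Eskin → Tarn → Yarm → Hale: 16+4+12+11 = 43
Cheapest is Colne → Orton → Irby → Garth → Hale at 36 km.
So from Colne the first move is to Orton.

Orton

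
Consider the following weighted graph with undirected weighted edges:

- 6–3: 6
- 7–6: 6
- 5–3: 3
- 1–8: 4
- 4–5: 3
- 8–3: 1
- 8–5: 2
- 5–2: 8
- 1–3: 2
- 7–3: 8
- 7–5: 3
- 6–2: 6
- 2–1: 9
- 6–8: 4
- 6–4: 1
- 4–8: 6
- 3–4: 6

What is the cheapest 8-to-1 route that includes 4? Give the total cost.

Best 8 to 4: 8–5–4 costing 5
Shortest 4→1: 4–3–1 = 8
Total via 4: 5 + 8 = 13.

13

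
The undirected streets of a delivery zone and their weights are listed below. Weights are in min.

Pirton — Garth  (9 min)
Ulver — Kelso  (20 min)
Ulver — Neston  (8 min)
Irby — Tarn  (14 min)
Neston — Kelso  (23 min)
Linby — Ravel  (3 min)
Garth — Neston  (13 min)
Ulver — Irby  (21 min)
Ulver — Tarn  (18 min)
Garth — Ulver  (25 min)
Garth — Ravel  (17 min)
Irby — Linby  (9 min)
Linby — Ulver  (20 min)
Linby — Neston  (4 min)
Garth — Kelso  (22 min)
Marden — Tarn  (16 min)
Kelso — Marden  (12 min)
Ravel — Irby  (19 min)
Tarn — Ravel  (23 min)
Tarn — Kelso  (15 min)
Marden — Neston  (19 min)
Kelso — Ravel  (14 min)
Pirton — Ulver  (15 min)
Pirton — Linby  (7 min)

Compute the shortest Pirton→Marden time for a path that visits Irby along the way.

Shortest Pirton→Irby: Pirton → Linby → Irby = 16
Best Irby to Marden: Irby → Tarn → Marden costing 30
Total via Irby: 16 + 30 = 46 min.

46 min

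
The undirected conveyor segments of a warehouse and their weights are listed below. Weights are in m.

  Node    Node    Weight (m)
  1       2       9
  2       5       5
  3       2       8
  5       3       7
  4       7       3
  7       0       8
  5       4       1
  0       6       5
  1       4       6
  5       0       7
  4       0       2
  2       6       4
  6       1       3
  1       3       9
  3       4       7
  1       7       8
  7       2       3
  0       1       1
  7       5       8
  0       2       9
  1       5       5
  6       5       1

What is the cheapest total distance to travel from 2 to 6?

Shortest distances from 2:
2: 0
7: 3  (via 2)
6: 4  (via 2)
Shortest route: 2 → 6 = 4 m.

4 m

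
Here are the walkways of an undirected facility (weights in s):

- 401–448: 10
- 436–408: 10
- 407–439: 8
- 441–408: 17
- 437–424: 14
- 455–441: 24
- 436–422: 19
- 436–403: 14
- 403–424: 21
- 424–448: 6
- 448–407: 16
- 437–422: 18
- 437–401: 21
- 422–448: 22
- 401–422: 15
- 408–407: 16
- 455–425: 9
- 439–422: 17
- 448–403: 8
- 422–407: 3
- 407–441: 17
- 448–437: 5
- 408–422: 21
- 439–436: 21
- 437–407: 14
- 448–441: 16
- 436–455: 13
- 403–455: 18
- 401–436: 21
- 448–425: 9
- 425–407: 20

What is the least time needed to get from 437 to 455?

Enumerating some paths:
437 - 448 - 425 - 455: 5+9+9 = 23
437 - 448 - 403 - 455: 5+8+18 = 31
437 - 424 - 448 - 425 - 455: 14+6+9+9 = 38
The minimum is 23 s via 437 - 448 - 425 - 455.

23 s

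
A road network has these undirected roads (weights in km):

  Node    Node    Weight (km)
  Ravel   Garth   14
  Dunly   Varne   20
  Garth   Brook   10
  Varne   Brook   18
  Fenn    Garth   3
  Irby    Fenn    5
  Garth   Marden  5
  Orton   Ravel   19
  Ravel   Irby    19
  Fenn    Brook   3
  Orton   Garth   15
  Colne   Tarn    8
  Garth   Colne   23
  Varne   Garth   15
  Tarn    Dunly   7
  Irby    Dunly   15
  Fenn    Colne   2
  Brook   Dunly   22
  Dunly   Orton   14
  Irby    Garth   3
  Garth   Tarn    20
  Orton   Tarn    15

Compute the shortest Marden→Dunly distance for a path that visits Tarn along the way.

25 km

Shortest Marden→Tarn: Marden → Garth → Fenn → Colne → Tarn = 18
Shortest Tarn→Dunly: Tarn → Dunly = 7
Total via Tarn: 18 + 7 = 25 km.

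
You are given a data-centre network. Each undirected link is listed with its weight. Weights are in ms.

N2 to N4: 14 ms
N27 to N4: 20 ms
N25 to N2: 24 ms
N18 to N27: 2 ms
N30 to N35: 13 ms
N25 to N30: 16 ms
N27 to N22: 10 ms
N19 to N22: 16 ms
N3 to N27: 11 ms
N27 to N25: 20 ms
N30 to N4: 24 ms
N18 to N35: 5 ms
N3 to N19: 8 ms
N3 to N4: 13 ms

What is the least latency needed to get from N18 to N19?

21 ms

Shortest distances from N18:
N18: 0
N27: 2  (via N18)
N35: 5  (via N18)
N22: 12  (via N27)
N3: 13  (via N27)
N30: 18  (via N35)
N19: 21  (via N3)
Shortest route: N18–N27–N3–N19 = 21 ms.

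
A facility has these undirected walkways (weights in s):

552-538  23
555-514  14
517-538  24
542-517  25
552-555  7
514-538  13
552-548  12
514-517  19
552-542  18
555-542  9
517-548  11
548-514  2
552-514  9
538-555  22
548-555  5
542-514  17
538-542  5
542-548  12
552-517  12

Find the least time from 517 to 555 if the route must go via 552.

Best 517 to 552: 517–552 costing 12
Best 552 to 555: 552–555 costing 7
Total via 552: 12 + 7 = 19 s.

19 s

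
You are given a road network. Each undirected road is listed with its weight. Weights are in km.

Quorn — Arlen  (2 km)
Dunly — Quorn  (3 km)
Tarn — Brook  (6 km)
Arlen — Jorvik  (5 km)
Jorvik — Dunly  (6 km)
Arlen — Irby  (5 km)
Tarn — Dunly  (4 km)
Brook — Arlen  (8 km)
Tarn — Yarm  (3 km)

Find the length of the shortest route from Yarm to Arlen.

Candidate routes:
Yarm → Tarn → Dunly → Quorn → Arlen: 3+4+3+2 = 12
Yarm → Tarn → Brook → Arlen: 3+6+8 = 17
The minimum is 12 km via Yarm → Tarn → Dunly → Quorn → Arlen.

12 km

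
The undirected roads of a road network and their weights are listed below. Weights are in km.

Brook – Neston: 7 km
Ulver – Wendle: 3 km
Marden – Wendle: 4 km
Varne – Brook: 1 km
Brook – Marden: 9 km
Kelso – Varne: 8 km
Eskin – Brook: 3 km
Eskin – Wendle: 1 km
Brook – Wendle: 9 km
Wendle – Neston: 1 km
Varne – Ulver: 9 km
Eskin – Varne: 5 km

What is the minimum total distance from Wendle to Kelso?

13 km

Compare a few routes:
Wendle → Eskin → Varne → Kelso: 1+5+8 = 14
Wendle → Eskin → Brook → Varne → Kelso: 1+3+1+8 = 13
The minimum is 13 km via Wendle → Eskin → Brook → Varne → Kelso.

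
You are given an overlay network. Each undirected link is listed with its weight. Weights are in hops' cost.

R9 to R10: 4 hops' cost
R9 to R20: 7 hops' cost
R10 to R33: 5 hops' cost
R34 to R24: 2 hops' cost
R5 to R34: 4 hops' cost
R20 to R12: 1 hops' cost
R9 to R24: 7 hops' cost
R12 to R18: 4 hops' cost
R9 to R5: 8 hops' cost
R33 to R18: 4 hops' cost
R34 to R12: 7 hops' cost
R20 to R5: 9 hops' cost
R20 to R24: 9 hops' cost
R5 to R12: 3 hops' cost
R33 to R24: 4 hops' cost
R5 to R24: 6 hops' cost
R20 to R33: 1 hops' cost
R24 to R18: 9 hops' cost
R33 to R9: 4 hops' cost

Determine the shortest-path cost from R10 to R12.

Shortest distances from R10:
R10: 0
R9: 4  (via R10)
R33: 5  (via R10)
R20: 6  (via R33)
R12: 7  (via R20)
Shortest route: R10–R33–R20–R12 = 7 hops' cost.

7 hops' cost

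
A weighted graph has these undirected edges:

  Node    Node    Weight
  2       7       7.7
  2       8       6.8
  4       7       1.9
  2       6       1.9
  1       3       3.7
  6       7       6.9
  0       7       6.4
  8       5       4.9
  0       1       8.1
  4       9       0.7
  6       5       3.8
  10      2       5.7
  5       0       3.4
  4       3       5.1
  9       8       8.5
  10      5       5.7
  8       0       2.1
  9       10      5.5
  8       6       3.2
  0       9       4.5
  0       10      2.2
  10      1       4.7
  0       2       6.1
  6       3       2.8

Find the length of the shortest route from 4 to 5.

Candidate routes:
4–9–0–5: 0.7+4.5+3.4 = 8.6
4–7–0–5: 1.9+6.4+3.4 = 11.7
The minimum is 8.6 via 4–9–0–5.

8.6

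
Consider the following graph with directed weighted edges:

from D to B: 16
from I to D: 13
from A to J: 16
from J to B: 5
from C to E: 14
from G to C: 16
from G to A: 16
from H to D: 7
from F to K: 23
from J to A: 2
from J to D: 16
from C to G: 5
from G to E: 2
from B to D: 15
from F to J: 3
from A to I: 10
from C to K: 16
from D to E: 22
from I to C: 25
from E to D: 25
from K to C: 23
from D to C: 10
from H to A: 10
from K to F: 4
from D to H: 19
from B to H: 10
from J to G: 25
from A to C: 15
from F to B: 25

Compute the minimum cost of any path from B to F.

Settle nodes by increasing distance from B:
B: 0
H: 10  (via B)
D: 15  (via B)
A: 20  (via H)
C: 25  (via D)
G: 30  (via C)
I: 30  (via A)
E: 32  (via G)
J: 36  (via A)
K: 41  (via C)
F: 45  (via K)
Shortest route: B–D–C–K–F = 45.

45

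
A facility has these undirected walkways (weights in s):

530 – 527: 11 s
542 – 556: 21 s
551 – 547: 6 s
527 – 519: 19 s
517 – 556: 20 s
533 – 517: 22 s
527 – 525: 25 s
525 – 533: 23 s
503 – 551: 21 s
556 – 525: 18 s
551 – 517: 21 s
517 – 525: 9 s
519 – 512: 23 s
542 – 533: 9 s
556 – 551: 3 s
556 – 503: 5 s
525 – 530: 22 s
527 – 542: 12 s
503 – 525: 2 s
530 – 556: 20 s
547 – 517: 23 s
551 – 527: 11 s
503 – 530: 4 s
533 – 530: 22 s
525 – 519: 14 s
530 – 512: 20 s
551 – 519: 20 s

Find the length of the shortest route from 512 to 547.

38 s

Compare a few routes:
512 - 530 - 527 - 551 - 547: 20+11+11+6 = 48
512 - 530 - 556 - 551 - 547: 20+20+3+6 = 49
512 - 530 - 503 - 556 - 551 - 547: 20+4+5+3+6 = 38
The minimum is 38 s via 512 - 530 - 503 - 556 - 551 - 547.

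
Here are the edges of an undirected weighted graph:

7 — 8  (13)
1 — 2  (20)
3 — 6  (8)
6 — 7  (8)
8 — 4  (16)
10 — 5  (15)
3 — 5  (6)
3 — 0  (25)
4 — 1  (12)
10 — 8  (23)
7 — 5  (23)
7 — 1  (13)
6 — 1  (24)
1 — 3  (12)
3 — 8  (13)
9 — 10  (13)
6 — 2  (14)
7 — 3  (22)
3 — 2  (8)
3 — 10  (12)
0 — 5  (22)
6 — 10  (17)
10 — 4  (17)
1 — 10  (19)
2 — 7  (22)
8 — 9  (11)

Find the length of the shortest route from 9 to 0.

49

Enumerating some paths:
9–8–3–0: 11+13+25 = 49
9–8–3–5–0: 11+13+6+22 = 52
9–10–5–0: 13+15+22 = 50
9–10–3–0: 13+12+25 = 50
The minimum is 49 via 9–8–3–0.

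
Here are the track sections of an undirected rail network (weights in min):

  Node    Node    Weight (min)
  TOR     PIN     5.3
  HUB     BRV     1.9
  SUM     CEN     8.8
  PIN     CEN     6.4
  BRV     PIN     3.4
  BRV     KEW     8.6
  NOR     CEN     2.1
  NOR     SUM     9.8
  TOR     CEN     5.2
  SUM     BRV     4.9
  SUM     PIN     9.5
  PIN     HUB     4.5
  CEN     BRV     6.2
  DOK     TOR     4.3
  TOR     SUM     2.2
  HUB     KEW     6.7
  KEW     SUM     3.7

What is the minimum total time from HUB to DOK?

13.3 min

Shortest distances from HUB:
HUB: 0
BRV: 1.9  (via HUB)
PIN: 4.5  (via HUB)
KEW: 6.7  (via HUB)
SUM: 6.8  (via BRV)
CEN: 8.1  (via BRV)
TOR: 9  (via SUM)
NOR: 10.2  (via CEN)
DOK: 13.3  (via TOR)
Shortest route: HUB–BRV–SUM–TOR–DOK = 13.3 min.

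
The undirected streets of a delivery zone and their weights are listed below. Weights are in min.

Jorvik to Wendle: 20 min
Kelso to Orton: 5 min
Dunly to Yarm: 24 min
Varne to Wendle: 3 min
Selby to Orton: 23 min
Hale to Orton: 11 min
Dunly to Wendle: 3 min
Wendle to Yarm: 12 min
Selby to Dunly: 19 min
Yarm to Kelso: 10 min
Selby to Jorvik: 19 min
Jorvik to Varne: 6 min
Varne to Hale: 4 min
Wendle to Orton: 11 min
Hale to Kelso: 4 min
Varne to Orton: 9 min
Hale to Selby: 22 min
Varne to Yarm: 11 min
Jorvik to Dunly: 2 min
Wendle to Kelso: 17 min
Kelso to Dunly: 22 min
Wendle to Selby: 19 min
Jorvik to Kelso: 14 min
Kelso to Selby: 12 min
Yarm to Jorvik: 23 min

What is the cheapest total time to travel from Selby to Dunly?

Settle nodes by increasing distance from Selby:
Selby: 0
Kelso: 12  (via Selby)
Hale: 16  (via Kelso)
Orton: 17  (via Kelso)
Dunly: 19  (via Selby)
Shortest route: Selby–Dunly = 19 min.

19 min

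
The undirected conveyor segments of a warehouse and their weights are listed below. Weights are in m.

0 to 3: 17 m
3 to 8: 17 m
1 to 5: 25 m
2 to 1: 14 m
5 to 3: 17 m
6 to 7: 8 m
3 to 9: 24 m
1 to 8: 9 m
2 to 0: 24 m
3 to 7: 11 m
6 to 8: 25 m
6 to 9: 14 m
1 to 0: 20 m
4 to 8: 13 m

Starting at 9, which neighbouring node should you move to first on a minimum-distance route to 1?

6

Candidate routes:
9 → 3 → 8 → 1: 24+17+9 = 50
9 → 6 → 8 → 1: 14+25+9 = 48
Cheapest is 9 → 6 → 8 → 1 at 48 m.
So from 9 the first move is to 6.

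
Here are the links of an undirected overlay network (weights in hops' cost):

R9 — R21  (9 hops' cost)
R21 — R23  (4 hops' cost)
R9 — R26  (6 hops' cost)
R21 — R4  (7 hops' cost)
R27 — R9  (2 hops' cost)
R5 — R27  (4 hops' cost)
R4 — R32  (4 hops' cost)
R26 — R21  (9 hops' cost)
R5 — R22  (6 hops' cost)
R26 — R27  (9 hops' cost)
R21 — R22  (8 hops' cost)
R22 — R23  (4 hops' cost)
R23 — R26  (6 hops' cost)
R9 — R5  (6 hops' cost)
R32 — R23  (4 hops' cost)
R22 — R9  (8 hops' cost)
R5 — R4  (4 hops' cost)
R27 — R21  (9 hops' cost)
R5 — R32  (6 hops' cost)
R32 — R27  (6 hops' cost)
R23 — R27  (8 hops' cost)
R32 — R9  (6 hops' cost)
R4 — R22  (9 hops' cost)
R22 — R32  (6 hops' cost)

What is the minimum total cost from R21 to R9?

Settle nodes by increasing distance from R21:
R21: 0
R23: 4  (via R21)
R4: 7  (via R21)
R22: 8  (via R21)
R32: 8  (via R23)
R9: 9  (via R21)
Shortest route: R21 → R9 = 9 hops' cost.

9 hops' cost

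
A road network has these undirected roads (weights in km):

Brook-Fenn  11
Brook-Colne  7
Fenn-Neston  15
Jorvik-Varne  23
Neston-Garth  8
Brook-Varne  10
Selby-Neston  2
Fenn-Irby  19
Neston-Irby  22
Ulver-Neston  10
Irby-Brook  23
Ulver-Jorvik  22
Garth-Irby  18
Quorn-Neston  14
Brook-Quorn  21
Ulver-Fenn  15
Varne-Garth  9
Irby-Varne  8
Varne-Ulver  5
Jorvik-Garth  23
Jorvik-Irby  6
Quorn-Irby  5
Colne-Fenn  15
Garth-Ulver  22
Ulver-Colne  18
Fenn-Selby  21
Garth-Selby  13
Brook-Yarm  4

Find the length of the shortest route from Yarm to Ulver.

Settle nodes by increasing distance from Yarm:
Yarm: 0
Brook: 4  (via Yarm)
Colne: 11  (via Brook)
Varne: 14  (via Brook)
Fenn: 15  (via Brook)
Ulver: 19  (via Varne)
Shortest route: Yarm–Brook–Varne–Ulver = 19 km.

19 km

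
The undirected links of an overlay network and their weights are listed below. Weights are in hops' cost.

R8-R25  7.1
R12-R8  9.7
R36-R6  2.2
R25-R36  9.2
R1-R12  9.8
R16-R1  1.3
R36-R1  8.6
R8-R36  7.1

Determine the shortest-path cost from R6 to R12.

19 hops' cost

Compare a few routes:
R6 - R36 - R8 - R12: 2.2+7.1+9.7 = 19
R6 - R36 - R1 - R12: 2.2+8.6+9.8 = 20.6
Cheapest is R6 - R36 - R8 - R12 at 19 hops' cost.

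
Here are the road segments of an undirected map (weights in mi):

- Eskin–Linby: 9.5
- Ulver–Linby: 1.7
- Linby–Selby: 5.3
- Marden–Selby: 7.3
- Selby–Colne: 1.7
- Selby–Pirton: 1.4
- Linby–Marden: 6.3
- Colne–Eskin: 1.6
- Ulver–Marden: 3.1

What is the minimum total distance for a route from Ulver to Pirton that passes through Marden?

11.8 mi

Best Ulver to Marden: Ulver–Marden costing 3.1
Best Marden to Pirton: Marden–Selby–Pirton costing 8.7
Total via Marden: 3.1 + 8.7 = 11.8 mi.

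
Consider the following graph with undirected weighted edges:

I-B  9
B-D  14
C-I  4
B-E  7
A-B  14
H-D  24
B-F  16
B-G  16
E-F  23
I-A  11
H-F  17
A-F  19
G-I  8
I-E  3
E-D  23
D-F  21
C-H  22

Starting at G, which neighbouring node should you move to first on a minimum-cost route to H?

I

Enumerating some paths:
G–I–C–H: 8+4+22 = 34
G–B–F–H: 16+16+17 = 49
G–I–B–F–H: 8+9+16+17 = 50
Cheapest is G–I–C–H at 34.
So from G the first move is to I.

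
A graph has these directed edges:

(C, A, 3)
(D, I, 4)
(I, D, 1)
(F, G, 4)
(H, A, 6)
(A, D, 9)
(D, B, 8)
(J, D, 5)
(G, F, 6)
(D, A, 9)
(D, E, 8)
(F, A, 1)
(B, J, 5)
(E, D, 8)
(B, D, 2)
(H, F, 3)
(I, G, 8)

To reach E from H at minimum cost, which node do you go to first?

Compare a few routes:
H - F - A - D - E: 3+1+9+8 = 21
H - A - D - E: 6+9+8 = 23
Cheapest is H - F - A - D - E at 21.
So from H the first move is to F.

F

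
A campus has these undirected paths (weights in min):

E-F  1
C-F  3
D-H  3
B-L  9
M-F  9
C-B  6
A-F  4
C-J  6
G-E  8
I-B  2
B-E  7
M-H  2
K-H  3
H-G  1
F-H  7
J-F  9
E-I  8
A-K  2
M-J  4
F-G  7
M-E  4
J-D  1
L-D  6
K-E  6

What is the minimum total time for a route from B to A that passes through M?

18 min

Best B to M: B–E–M costing 11
Shortest M→A: M–H–K–A = 7
Total via M: 11 + 7 = 18 min.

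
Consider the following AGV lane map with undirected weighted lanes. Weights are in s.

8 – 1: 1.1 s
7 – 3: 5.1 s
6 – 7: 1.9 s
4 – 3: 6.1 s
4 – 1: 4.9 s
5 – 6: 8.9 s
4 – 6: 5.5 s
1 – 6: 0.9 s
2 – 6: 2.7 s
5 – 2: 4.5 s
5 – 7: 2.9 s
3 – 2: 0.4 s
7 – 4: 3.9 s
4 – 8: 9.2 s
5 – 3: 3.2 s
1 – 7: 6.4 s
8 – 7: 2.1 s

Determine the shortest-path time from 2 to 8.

Shortest distances from 2:
2: 0
3: 0.4  (via 2)
6: 2.7  (via 2)
1: 3.6  (via 6)
5: 3.6  (via 3)
7: 4.6  (via 6)
8: 4.7  (via 1)
Shortest route: 2 → 6 → 1 → 8 = 4.7 s.

4.7 s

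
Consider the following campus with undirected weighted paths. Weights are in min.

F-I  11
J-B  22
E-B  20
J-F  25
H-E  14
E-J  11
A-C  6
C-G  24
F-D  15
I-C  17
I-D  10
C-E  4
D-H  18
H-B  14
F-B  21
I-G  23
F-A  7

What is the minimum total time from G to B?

48 min

Candidate routes:
G → I → F → B: 23+11+21 = 55
G → C → E → H → B: 24+4+14+14 = 56
G → C → E → B: 24+4+20 = 48
Cheapest is G → C → E → B at 48 min.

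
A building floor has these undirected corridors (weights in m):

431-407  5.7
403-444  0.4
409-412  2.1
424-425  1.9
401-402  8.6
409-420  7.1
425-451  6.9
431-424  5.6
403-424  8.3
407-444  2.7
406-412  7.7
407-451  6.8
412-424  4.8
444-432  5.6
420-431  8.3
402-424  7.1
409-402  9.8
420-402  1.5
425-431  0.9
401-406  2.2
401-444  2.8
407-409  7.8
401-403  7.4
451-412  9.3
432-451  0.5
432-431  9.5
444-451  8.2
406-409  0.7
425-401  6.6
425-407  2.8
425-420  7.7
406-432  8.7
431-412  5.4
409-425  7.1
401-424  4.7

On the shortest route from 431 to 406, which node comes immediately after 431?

412

Compare a few routes:
431 → 412 → 409 → 406: 5.4+2.1+0.7 = 8.2
431 → 425 → 409 → 406: 0.9+7.1+0.7 = 8.7
The minimum is 8.2 m via 431 → 412 → 409 → 406.
So from 431 the first move is to 412.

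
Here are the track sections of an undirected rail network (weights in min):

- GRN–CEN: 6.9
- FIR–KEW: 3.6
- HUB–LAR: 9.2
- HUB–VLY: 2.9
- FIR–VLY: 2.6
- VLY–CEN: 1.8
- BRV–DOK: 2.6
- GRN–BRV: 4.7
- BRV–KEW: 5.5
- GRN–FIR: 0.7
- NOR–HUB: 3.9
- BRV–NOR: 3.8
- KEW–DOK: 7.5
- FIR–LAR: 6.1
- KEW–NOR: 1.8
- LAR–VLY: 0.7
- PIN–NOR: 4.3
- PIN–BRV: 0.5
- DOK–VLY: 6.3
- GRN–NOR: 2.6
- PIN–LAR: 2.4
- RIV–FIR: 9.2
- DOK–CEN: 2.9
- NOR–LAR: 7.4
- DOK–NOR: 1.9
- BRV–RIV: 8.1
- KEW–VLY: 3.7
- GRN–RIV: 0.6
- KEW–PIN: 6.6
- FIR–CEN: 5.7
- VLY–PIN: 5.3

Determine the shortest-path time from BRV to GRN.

Running Dijkstra from BRV:
BRV: 0
PIN: 0.5  (via BRV)
DOK: 2.6  (via BRV)
LAR: 2.9  (via PIN)
VLY: 3.6  (via LAR)
NOR: 3.8  (via BRV)
GRN: 4.7  (via BRV)
Shortest route: BRV–GRN = 4.7 min.

4.7 min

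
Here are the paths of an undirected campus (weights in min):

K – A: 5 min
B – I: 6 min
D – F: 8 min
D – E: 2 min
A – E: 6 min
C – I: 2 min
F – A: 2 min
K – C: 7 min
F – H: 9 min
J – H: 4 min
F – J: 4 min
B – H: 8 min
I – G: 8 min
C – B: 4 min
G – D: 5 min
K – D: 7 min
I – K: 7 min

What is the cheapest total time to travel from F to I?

14 min

Enumerating some paths:
F–A–K–I: 2+5+7 = 14
F–A–K–C–I: 2+5+7+2 = 16
Cheapest is F–A–K–I at 14 min.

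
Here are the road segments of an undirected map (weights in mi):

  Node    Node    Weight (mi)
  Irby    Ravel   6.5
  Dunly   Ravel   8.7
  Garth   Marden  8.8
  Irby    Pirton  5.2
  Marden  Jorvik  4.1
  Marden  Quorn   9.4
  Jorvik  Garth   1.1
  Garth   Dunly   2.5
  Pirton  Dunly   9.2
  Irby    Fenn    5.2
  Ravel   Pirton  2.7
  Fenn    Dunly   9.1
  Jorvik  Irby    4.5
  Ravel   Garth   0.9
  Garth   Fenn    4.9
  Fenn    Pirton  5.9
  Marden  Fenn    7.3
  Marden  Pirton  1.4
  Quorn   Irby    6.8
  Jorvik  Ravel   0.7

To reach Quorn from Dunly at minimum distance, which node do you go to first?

Garth

Compare a few routes:
Dunly → Garth → Jorvik → Irby → Quorn: 2.5+1.1+4.5+6.8 = 14.9
Dunly → Garth → Ravel → Irby → Quorn: 2.5+0.9+6.5+6.8 = 16.7
Dunly → Garth → Ravel → Jorvik → Irby → Quorn: 2.5+0.9+0.7+4.5+6.8 = 15.4
Cheapest is Dunly → Garth → Jorvik → Irby → Quorn at 14.9 mi.
So from Dunly the first move is to Garth.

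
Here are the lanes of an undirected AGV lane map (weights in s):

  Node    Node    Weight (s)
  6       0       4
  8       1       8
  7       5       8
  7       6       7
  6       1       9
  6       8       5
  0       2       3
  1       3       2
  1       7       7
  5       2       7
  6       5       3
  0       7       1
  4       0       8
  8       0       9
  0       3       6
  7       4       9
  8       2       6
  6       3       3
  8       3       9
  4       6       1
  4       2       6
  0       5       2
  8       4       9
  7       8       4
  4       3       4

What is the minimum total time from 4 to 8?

Compare a few routes:
4–6–8: 1+5 = 6
4–8: 9 = 9
4–6–0–7–8: 1+4+1+4 = 10
Cheapest is 4–6–8 at 6 s.

6 s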